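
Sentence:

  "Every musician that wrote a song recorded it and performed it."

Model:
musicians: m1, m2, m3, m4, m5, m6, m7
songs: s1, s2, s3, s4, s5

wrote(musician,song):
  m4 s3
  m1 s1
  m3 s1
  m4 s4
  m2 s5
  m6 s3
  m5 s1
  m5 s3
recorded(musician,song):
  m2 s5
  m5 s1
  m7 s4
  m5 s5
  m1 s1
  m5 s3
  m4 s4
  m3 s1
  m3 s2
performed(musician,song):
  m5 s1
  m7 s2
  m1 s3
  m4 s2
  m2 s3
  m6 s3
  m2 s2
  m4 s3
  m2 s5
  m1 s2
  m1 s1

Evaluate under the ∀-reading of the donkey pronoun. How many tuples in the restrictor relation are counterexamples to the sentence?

5

"it" takes "a song" as antecedent — a donkey pronoun bound across the clause boundary.
Strong reading: for every (m,s) with wrote(m,s), recorded(m,s) ∧ performed(m,s).
Restrictor pairs: (m1,s1) ✓  (m2,s5) ✓  (m3,s1) ✗  (m4,s3) ✗  (m4,s4) ✗  (m5,s1) ✓  (m5,s3) ✗  (m6,s3) ✗
Counterexamples (restrictor pairs failing the scope): 5.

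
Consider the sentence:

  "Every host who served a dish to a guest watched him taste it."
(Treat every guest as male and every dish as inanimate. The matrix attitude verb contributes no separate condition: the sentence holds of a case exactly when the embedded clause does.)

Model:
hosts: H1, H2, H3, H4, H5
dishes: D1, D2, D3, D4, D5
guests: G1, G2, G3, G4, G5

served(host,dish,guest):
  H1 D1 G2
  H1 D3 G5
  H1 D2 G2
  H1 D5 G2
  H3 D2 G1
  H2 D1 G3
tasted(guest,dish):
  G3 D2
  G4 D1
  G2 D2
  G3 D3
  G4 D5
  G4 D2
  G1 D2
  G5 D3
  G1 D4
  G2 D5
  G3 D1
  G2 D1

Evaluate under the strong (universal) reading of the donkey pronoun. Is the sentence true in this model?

"him" takes "a guest" as antecedent and "it" takes "a dish"; both are donkey pronouns co-varying with the restrictor.
Strong reading: for every (h,d,g) with served(h,d,g), tasted(g,d).
Restrictor triples: (H1,D1,G2)→tasted(G2,D1) ✓  (H1,D2,G2)→tasted(G2,D2) ✓  (H1,D3,G5)→tasted(G5,D3) ✓  (H1,D5,G2)→tasted(G2,D5) ✓  (H2,D1,G3)→tasted(G3,D1) ✓  (H3,D2,G1)→tasted(G1,D2) ✓
Every restrictor triple satisfies the scope.

True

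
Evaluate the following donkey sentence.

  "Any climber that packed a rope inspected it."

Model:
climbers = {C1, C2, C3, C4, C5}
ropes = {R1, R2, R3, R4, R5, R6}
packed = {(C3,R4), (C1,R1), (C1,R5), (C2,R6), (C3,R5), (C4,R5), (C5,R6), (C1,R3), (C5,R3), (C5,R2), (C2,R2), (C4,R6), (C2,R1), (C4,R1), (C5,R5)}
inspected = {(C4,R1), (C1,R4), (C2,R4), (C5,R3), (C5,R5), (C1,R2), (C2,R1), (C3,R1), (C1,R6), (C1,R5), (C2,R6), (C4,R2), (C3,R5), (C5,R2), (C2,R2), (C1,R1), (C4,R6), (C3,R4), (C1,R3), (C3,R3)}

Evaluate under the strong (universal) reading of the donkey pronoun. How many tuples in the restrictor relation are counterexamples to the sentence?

2

"it" takes "a rope" as antecedent — a donkey pronoun bound across the clause boundary.
Strong reading: for every (c,r) with packed(c,r), inspected(c,r).
Restrictor pairs: (C1,R1) ✓  (C1,R3) ✓  (C1,R5) ✓  (C2,R1) ✓  (C2,R2) ✓  (C2,R6) ✓  (C3,R4) ✓  (C3,R5) ✓  (C4,R1) ✓  (C4,R5) ✗  (C4,R6) ✓  (C5,R2) ✓  (C5,R3) ✓  (C5,R5) ✓  (C5,R6) ✗
Counterexamples (restrictor pairs failing the scope): 2.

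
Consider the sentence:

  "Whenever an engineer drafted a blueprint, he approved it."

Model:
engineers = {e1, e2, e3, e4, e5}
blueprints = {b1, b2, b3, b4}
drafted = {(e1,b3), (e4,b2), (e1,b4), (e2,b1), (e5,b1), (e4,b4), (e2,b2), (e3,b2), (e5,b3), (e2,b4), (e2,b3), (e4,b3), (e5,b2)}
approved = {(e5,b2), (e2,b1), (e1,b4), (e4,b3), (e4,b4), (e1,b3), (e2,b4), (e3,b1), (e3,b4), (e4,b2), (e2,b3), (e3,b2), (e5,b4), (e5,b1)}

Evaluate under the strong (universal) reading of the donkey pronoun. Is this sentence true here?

False

"it" takes "a blueprint" as antecedent — a donkey pronoun bound across the clause boundary.
Strong reading: for every (e,b) with drafted(e,b), approved(e,b).
Restrictor pairs: (e1,b3) ✓  (e1,b4) ✓  (e2,b1) ✓  (e2,b2) ✗  (e2,b3) ✓  (e2,b4) ✓  (e3,b2) ✓  (e4,b2) ✓  (e4,b3) ✓  (e4,b4) ✓  (e5,b1) ✓  (e5,b2) ✓  (e5,b3) ✗
Counterexample: (e2,b2) is in drafted but fails the scope.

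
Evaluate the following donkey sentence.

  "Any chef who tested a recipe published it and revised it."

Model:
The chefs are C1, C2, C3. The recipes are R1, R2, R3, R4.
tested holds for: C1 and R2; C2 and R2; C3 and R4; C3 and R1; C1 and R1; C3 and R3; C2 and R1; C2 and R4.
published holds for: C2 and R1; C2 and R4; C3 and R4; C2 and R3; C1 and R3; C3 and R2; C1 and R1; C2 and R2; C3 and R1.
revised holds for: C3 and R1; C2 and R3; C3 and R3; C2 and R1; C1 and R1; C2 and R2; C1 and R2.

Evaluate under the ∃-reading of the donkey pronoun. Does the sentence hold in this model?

True

"it" takes "a recipe" as antecedent — a donkey pronoun bound across the clause boundary.
Weak reading: every chef c with some tested-recipe has at least one tested-recipe r such that published(c,r) ∧ revised(c,r).
Per chef: C1:✓  C2:✓  C3:✓
Every chef in the restrictor has a witness.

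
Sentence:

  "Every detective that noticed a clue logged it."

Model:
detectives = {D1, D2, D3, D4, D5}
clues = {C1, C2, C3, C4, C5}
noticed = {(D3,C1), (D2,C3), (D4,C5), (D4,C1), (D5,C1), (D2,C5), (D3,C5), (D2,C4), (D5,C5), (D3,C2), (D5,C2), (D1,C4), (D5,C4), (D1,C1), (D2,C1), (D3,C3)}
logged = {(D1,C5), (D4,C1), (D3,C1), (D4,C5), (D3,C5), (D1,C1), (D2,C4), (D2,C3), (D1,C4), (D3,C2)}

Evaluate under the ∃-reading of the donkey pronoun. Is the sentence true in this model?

"it" takes "a clue" as antecedent — a donkey pronoun bound across the clause boundary.
Weak reading: every detective d with some noticed-clue has at least one noticed-clue c such that logged(d,c).
Per detective: D1:✓  D2:✓  D3:✓  D4:✓  D5:✗
D5 has no witness among its noticed-clues.

False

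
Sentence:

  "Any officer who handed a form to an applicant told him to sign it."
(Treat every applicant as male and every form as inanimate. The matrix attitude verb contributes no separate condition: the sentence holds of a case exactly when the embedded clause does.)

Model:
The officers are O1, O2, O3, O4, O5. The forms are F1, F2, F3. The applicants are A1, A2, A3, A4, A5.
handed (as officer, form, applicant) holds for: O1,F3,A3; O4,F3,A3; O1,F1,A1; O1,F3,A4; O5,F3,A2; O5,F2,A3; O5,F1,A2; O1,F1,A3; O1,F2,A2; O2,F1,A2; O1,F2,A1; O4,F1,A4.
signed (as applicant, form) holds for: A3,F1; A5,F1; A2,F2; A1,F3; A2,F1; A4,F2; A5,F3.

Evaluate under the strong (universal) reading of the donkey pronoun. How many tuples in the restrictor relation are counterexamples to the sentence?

"him" takes "an applicant" as antecedent and "it" takes "a form"; both are donkey pronouns co-varying with the restrictor.
Strong reading: for every (o,f,a) with handed(o,f,a), signed(a,f).
Restrictor triples: (O1,F1,A1)→signed(A1,F1) ✗  (O1,F1,A3)→signed(A3,F1) ✓  (O1,F2,A1)→signed(A1,F2) ✗  (O1,F2,A2)→signed(A2,F2) ✓  (O1,F3,A3)→signed(A3,F3) ✗  (O1,F3,A4)→signed(A4,F3) ✗  (O2,F1,A2)→signed(A2,F1) ✓  (O4,F1,A4)→signed(A4,F1) ✗  (O4,F3,A3)→signed(A3,F3) ✗  (O5,F1,A2)→signed(A2,F1) ✓  (O5,F2,A3)→signed(A3,F2) ✗  (O5,F3,A2)→signed(A2,F3) ✗
Counterexamples (restrictor triples failing the scope): 8.

8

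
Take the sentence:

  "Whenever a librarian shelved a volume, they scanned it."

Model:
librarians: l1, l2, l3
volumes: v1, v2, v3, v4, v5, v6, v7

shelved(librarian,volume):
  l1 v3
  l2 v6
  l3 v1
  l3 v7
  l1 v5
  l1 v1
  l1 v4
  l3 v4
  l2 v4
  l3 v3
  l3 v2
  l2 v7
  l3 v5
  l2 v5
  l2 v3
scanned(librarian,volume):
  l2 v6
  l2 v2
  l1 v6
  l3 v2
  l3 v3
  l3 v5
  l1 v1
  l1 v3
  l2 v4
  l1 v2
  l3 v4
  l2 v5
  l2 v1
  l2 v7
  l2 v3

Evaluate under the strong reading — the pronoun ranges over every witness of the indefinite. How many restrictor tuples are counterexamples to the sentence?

"it" takes "a volume" as antecedent — a donkey pronoun bound across the clause boundary.
Strong reading: for every (l,v) with shelved(l,v), scanned(l,v).
Restrictor pairs: (l1,v1) ✓  (l1,v3) ✓  (l1,v4) ✗  (l1,v5) ✗  (l2,v3) ✓  (l2,v4) ✓  (l2,v5) ✓  (l2,v6) ✓  (l2,v7) ✓  (l3,v1) ✗  (l3,v2) ✓  (l3,v3) ✓  (l3,v4) ✓  (l3,v5) ✓  (l3,v7) ✗
Counterexamples (restrictor pairs failing the scope): 4.

4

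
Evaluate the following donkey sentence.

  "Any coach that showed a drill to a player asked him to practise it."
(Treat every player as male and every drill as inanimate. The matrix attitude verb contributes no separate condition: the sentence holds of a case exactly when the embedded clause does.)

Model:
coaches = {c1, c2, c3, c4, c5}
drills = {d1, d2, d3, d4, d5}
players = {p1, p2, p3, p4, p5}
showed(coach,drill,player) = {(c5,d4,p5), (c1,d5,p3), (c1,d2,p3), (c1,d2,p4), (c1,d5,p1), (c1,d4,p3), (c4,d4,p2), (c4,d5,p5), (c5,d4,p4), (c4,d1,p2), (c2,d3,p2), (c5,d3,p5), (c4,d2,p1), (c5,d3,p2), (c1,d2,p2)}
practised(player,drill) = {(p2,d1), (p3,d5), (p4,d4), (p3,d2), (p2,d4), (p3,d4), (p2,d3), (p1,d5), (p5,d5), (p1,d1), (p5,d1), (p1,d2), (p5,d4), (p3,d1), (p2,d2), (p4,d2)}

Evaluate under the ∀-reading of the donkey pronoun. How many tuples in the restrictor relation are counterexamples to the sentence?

1

"him" takes "a player" as antecedent and "it" takes "a drill"; both are donkey pronouns co-varying with the restrictor.
Strong reading: for every (c,d,p) with showed(c,d,p), practised(p,d).
Restrictor triples: (c1,d2,p2)→practised(p2,d2) ✓  (c1,d2,p3)→practised(p3,d2) ✓  (c1,d2,p4)→practised(p4,d2) ✓  (c1,d4,p3)→practised(p3,d4) ✓  (c1,d5,p1)→practised(p1,d5) ✓  (c1,d5,p3)→practised(p3,d5) ✓  (c2,d3,p2)→practised(p2,d3) ✓  (c4,d1,p2)→practised(p2,d1) ✓  (c4,d2,p1)→practised(p1,d2) ✓  (c4,d4,p2)→practised(p2,d4) ✓  (c4,d5,p5)→practised(p5,d5) ✓  (c5,d3,p2)→practised(p2,d3) ✓  (c5,d3,p5)→practised(p5,d3) ✗  (c5,d4,p4)→practised(p4,d4) ✓  (c5,d4,p5)→practised(p5,d4) ✓
Counterexamples (restrictor triples failing the scope): 1.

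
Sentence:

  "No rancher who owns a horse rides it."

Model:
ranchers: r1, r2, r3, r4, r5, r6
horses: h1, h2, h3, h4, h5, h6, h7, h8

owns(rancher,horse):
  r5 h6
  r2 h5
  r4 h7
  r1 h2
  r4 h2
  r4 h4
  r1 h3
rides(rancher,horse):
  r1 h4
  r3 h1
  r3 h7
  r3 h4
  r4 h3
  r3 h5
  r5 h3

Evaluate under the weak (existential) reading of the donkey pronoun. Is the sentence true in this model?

"it" takes "a horse" as antecedent — a donkey pronoun bound across the clause boundary.
Truth condition: for no (r,h) with owns(r,h) does rides(r,h) hold.
Restrictor pairs — does the scope hold? (r1,h2):fails  (r1,h3):fails  (r2,h5):fails  (r4,h2):fails  (r4,h4):fails  (r4,h7):fails  (r5,h6):fails
Scope holds for no restrictor pair, so the sentence is true.

True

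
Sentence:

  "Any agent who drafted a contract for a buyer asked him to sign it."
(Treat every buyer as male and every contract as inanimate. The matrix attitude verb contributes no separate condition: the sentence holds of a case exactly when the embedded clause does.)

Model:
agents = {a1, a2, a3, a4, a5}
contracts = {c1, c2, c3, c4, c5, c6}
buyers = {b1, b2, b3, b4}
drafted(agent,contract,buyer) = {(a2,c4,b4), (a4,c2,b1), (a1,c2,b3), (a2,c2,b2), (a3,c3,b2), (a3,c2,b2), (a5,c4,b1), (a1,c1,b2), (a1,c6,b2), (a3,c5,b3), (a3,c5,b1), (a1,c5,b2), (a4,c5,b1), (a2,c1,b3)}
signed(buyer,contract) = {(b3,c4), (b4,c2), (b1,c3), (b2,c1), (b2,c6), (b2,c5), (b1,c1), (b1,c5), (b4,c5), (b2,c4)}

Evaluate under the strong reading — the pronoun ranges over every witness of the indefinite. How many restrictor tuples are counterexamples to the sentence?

9

"him" takes "a buyer" as antecedent and "it" takes "a contract"; both are donkey pronouns co-varying with the restrictor.
Strong reading: for every (a,c,b) with drafted(a,c,b), signed(b,c).
Restrictor triples: (a1,c1,b2)→signed(b2,c1) ✓  (a1,c2,b3)→signed(b3,c2) ✗  (a1,c5,b2)→signed(b2,c5) ✓  (a1,c6,b2)→signed(b2,c6) ✓  (a2,c1,b3)→signed(b3,c1) ✗  (a2,c2,b2)→signed(b2,c2) ✗  (a2,c4,b4)→signed(b4,c4) ✗  (a3,c2,b2)→signed(b2,c2) ✗  (a3,c3,b2)→signed(b2,c3) ✗  (a3,c5,b1)→signed(b1,c5) ✓  (a3,c5,b3)→signed(b3,c5) ✗  (a4,c2,b1)→signed(b1,c2) ✗  (a4,c5,b1)→signed(b1,c5) ✓  (a5,c4,b1)→signed(b1,c4) ✗
Counterexamples (restrictor triples failing the scope): 9.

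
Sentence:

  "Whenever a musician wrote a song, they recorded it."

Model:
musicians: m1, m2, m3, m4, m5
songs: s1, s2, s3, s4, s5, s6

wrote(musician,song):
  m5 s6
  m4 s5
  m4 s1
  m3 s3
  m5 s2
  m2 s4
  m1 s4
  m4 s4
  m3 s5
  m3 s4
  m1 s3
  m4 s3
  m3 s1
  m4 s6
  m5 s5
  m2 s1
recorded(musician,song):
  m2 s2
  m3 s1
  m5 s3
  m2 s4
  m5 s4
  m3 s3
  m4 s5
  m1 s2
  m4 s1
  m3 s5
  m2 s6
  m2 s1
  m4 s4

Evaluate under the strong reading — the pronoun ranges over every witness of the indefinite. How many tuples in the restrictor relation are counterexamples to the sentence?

"it" takes "a song" as antecedent — a donkey pronoun bound across the clause boundary.
Strong reading: for every (m,s) with wrote(m,s), recorded(m,s).
Restrictor pairs: (m1,s3) ✗  (m1,s4) ✗  (m2,s1) ✓  (m2,s4) ✓  (m3,s1) ✓  (m3,s3) ✓  (m3,s4) ✗  (m3,s5) ✓  (m4,s1) ✓  (m4,s3) ✗  (m4,s4) ✓  (m4,s5) ✓  (m4,s6) ✗  (m5,s2) ✗  (m5,s5) ✗  (m5,s6) ✗
Counterexamples (restrictor pairs failing the scope): 8.

8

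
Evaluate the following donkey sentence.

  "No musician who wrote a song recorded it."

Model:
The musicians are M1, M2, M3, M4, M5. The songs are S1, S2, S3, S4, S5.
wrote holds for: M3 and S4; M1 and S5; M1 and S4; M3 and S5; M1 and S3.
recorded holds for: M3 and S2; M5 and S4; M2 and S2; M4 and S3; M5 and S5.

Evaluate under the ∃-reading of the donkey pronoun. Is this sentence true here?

True

"it" takes "a song" as antecedent — a donkey pronoun bound across the clause boundary.
Truth condition: for no (m,s) with wrote(m,s) does recorded(m,s) hold.
Restrictor pairs — does the scope hold? (M1,S3):fails  (M1,S4):fails  (M1,S5):fails  (M3,S4):fails  (M3,S5):fails
Scope holds for no restrictor pair, so the sentence is true.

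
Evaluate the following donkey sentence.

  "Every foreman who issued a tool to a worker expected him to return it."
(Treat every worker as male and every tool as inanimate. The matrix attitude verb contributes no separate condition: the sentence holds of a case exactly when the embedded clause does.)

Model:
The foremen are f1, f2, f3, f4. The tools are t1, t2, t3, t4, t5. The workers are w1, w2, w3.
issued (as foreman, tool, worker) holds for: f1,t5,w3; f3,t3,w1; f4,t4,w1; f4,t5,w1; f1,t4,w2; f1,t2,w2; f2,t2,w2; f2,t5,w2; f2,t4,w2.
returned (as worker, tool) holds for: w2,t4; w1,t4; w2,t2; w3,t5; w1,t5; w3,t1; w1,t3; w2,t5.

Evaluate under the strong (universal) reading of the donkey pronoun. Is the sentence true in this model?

"him" takes "a worker" as antecedent and "it" takes "a tool"; both are donkey pronouns co-varying with the restrictor.
Strong reading: for every (f,t,w) with issued(f,t,w), returned(w,t).
Restrictor triples: (f1,t2,w2)→returned(w2,t2) ✓  (f1,t4,w2)→returned(w2,t4) ✓  (f1,t5,w3)→returned(w3,t5) ✓  (f2,t2,w2)→returned(w2,t2) ✓  (f2,t4,w2)→returned(w2,t4) ✓  (f2,t5,w2)→returned(w2,t5) ✓  (f3,t3,w1)→returned(w1,t3) ✓  (f4,t4,w1)→returned(w1,t4) ✓  (f4,t5,w1)→returned(w1,t5) ✓
Every restrictor triple satisfies the scope.

True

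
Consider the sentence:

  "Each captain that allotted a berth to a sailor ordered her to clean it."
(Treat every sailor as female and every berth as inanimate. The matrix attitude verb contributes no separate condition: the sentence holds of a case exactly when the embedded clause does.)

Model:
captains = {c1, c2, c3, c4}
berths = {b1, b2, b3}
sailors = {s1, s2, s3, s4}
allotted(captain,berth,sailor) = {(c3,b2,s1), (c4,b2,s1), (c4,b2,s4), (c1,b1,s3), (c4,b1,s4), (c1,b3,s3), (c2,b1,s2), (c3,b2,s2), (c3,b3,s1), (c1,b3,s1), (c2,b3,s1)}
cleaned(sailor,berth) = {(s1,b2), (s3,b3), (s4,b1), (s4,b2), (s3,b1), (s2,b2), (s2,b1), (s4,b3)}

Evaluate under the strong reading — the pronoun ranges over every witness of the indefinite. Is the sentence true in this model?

"her" takes "a sailor" as antecedent and "it" takes "a berth"; both are donkey pronouns co-varying with the restrictor.
Strong reading: for every (c,b,s) with allotted(c,b,s), cleaned(s,b).
Restrictor triples: (c1,b1,s3)→cleaned(s3,b1) ✓  (c1,b3,s1)→cleaned(s1,b3) ✗  (c1,b3,s3)→cleaned(s3,b3) ✓  (c2,b1,s2)→cleaned(s2,b1) ✓  (c2,b3,s1)→cleaned(s1,b3) ✗  (c3,b2,s1)→cleaned(s1,b2) ✓  (c3,b2,s2)→cleaned(s2,b2) ✓  (c3,b3,s1)→cleaned(s1,b3) ✗  (c4,b1,s4)→cleaned(s4,b1) ✓  (c4,b2,s1)→cleaned(s1,b2) ✓  (c4,b2,s4)→cleaned(s4,b2) ✓
Counterexample: (c1,b3,s1) — cleaned(s1,b3) does not hold.

False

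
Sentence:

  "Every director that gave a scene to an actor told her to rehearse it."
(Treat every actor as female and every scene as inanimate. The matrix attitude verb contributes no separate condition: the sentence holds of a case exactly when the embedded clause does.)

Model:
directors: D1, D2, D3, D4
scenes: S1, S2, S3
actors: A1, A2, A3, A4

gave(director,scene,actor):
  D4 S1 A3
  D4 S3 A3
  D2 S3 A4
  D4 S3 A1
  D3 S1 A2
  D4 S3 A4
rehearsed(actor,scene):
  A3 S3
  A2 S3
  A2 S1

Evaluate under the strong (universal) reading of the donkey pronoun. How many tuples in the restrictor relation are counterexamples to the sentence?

"her" takes "an actor" as antecedent and "it" takes "a scene"; both are donkey pronouns co-varying with the restrictor.
Strong reading: for every (d,s,a) with gave(d,s,a), rehearsed(a,s).
Restrictor triples: (D2,S3,A4)→rehearsed(A4,S3) ✗  (D3,S1,A2)→rehearsed(A2,S1) ✓  (D4,S1,A3)→rehearsed(A3,S1) ✗  (D4,S3,A1)→rehearsed(A1,S3) ✗  (D4,S3,A3)→rehearsed(A3,S3) ✓  (D4,S3,A4)→rehearsed(A4,S3) ✗
Counterexamples (restrictor triples failing the scope): 4.

4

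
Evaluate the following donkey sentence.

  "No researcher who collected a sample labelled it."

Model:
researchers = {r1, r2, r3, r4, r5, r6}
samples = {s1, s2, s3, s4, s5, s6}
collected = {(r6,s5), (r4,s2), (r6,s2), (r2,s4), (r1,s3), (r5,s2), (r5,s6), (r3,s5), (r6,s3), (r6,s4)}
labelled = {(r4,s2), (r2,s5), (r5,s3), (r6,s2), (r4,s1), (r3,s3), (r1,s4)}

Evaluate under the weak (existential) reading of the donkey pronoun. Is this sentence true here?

"it" takes "a sample" as antecedent — a donkey pronoun bound across the clause boundary.
Truth condition: for no (r,s) with collected(r,s) does labelled(r,s) hold.
Restrictor pairs — does the scope hold? (r1,s3):fails  (r2,s4):fails  (r3,s5):fails  (r4,s2):holds  (r5,s2):fails  (r5,s6):fails  (r6,s2):holds  (r6,s3):fails  (r6,s4):fails  (r6,s5):fails
Scope holds for 2 pair(s), so the sentence is false.

False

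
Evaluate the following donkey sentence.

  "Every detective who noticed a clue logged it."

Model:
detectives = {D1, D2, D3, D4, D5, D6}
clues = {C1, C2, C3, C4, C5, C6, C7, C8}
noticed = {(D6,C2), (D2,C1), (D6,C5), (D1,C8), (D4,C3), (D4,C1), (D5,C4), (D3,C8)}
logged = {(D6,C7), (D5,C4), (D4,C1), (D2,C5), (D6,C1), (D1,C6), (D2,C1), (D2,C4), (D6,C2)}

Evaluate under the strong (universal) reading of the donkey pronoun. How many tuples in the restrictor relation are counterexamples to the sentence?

4

"it" takes "a clue" as antecedent — a donkey pronoun bound across the clause boundary.
Strong reading: for every (d,c) with noticed(d,c), logged(d,c).
Restrictor pairs: (D1,C8) ✗  (D2,C1) ✓  (D3,C8) ✗  (D4,C1) ✓  (D4,C3) ✗  (D5,C4) ✓  (D6,C2) ✓  (D6,C5) ✗
Counterexamples (restrictor pairs failing the scope): 4.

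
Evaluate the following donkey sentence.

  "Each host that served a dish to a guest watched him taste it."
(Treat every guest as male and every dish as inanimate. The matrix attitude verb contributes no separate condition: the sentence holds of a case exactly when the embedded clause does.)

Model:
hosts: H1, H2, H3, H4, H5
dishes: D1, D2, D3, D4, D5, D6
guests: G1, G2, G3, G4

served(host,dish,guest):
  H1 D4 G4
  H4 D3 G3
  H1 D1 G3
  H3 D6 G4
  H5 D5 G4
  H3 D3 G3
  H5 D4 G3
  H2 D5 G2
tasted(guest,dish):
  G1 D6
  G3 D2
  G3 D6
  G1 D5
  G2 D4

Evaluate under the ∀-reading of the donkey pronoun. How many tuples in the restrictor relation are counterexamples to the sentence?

"him" takes "a guest" as antecedent and "it" takes "a dish"; both are donkey pronouns co-varying with the restrictor.
Strong reading: for every (h,d,g) with served(h,d,g), tasted(g,d).
Restrictor triples: (H1,D1,G3)→tasted(G3,D1) ✗  (H1,D4,G4)→tasted(G4,D4) ✗  (H2,D5,G2)→tasted(G2,D5) ✗  (H3,D3,G3)→tasted(G3,D3) ✗  (H3,D6,G4)→tasted(G4,D6) ✗  (H4,D3,G3)→tasted(G3,D3) ✗  (H5,D4,G3)→tasted(G3,D4) ✗  (H5,D5,G4)→tasted(G4,D5) ✗
Counterexamples (restrictor triples failing the scope): 8.

8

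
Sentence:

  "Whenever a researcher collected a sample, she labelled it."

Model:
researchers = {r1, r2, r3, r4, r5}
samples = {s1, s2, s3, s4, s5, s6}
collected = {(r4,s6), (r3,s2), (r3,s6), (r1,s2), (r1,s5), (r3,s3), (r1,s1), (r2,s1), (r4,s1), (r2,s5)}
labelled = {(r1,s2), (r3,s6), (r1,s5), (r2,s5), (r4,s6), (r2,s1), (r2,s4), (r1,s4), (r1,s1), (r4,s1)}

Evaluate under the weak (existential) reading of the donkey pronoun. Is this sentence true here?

True

"it" takes "a sample" as antecedent — a donkey pronoun bound across the clause boundary.
Weak reading: every researcher r with some collected-sample has at least one collected-sample s such that labelled(r,s).
Per researcher: r1:✓  r2:✓  r3:✓  r4:✓
Every researcher in the restrictor has a witness.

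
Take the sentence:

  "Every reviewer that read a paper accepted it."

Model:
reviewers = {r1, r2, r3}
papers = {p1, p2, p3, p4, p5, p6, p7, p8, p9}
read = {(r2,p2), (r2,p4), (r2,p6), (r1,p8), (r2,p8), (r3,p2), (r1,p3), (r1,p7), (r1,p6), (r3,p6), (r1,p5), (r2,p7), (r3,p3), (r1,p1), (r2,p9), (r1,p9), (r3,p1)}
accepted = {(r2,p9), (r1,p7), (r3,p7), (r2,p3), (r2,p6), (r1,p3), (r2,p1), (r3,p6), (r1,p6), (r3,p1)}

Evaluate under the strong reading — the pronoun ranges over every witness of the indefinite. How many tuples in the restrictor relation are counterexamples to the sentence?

10

"it" takes "a paper" as antecedent — a donkey pronoun bound across the clause boundary.
Strong reading: for every (r,p) with read(r,p), accepted(r,p).
Restrictor pairs: (r1,p1) ✗  (r1,p3) ✓  (r1,p5) ✗  (r1,p6) ✓  (r1,p7) ✓  (r1,p8) ✗  (r1,p9) ✗  (r2,p2) ✗  (r2,p4) ✗  (r2,p6) ✓  (r2,p7) ✗  (r2,p8) ✗  (r2,p9) ✓  (r3,p1) ✓  (r3,p2) ✗  (r3,p3) ✗  (r3,p6) ✓
Counterexamples (restrictor pairs failing the scope): 10.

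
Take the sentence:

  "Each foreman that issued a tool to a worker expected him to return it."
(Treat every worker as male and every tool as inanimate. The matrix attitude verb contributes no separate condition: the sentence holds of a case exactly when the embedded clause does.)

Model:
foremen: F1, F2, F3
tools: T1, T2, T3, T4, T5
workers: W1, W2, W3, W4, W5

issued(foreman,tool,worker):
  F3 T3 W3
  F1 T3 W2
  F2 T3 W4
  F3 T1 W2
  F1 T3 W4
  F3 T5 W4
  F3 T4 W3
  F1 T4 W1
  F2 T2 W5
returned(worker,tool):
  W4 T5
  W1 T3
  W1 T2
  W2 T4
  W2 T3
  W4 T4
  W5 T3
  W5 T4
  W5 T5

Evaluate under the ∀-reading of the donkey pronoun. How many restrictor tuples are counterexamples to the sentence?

7

"him" takes "a worker" as antecedent and "it" takes "a tool"; both are donkey pronouns co-varying with the restrictor.
Strong reading: for every (f,t,w) with issued(f,t,w), returned(w,t).
Restrictor triples: (F1,T3,W2)→returned(W2,T3) ✓  (F1,T3,W4)→returned(W4,T3) ✗  (F1,T4,W1)→returned(W1,T4) ✗  (F2,T2,W5)→returned(W5,T2) ✗  (F2,T3,W4)→returned(W4,T3) ✗  (F3,T1,W2)→returned(W2,T1) ✗  (F3,T3,W3)→returned(W3,T3) ✗  (F3,T4,W3)→returned(W3,T4) ✗  (F3,T5,W4)→returned(W4,T5) ✓
Counterexamples (restrictor triples failing the scope): 7.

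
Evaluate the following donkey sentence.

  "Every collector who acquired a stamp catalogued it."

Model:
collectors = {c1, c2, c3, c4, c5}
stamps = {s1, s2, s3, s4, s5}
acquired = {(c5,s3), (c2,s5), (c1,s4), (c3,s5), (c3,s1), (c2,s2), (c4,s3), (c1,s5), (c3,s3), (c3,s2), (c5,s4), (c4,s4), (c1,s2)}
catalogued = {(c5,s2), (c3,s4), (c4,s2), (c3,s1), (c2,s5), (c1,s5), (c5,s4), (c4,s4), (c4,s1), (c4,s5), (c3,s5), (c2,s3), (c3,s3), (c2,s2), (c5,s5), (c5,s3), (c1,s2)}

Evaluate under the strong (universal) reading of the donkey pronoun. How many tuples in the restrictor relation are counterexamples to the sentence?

"it" takes "a stamp" as antecedent — a donkey pronoun bound across the clause boundary.
Strong reading: for every (c,s) with acquired(c,s), catalogued(c,s).
Restrictor pairs: (c1,s2) ✓  (c1,s4) ✗  (c1,s5) ✓  (c2,s2) ✓  (c2,s5) ✓  (c3,s1) ✓  (c3,s2) ✗  (c3,s3) ✓  (c3,s5) ✓  (c4,s3) ✗  (c4,s4) ✓  (c5,s3) ✓  (c5,s4) ✓
Counterexamples (restrictor pairs failing the scope): 3.

3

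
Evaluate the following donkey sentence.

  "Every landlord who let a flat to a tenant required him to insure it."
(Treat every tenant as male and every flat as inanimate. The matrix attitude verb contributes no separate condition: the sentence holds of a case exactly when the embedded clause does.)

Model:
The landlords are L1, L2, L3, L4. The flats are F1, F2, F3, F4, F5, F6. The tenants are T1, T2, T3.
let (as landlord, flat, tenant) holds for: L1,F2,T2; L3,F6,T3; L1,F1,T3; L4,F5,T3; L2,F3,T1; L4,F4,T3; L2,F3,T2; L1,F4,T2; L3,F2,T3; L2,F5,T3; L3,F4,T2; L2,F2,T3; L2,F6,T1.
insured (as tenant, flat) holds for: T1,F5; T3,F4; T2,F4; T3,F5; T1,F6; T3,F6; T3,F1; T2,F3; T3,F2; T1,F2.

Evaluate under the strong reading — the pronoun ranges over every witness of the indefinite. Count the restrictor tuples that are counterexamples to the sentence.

2

"him" takes "a tenant" as antecedent and "it" takes "a flat"; both are donkey pronouns co-varying with the restrictor.
Strong reading: for every (l,f,t) with let(l,f,t), insured(t,f).
Restrictor triples: (L1,F1,T3)→insured(T3,F1) ✓  (L1,F2,T2)→insured(T2,F2) ✗  (L1,F4,T2)→insured(T2,F4) ✓  (L2,F2,T3)→insured(T3,F2) ✓  (L2,F3,T1)→insured(T1,F3) ✗  (L2,F3,T2)→insured(T2,F3) ✓  (L2,F5,T3)→insured(T3,F5) ✓  (L2,F6,T1)→insured(T1,F6) ✓  (L3,F2,T3)→insured(T3,F2) ✓  (L3,F4,T2)→insured(T2,F4) ✓  (L3,F6,T3)→insured(T3,F6) ✓  (L4,F4,T3)→insured(T3,F4) ✓  (L4,F5,T3)→insured(T3,F5) ✓
Counterexamples (restrictor triples failing the scope): 2.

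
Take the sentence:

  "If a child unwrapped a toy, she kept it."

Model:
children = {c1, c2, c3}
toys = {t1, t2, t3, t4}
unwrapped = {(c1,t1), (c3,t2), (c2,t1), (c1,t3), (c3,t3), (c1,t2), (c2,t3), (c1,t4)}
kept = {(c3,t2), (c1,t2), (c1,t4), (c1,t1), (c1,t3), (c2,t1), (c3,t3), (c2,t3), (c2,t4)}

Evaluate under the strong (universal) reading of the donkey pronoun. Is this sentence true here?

"it" takes "a toy" as antecedent — a donkey pronoun bound across the clause boundary.
Strong reading: for every (c,t) with unwrapped(c,t), kept(c,t).
Restrictor pairs: (c1,t1) ✓  (c1,t2) ✓  (c1,t3) ✓  (c1,t4) ✓  (c2,t1) ✓  (c2,t3) ✓  (c3,t2) ✓  (c3,t3) ✓
Every restrictor pair satisfies the scope.

True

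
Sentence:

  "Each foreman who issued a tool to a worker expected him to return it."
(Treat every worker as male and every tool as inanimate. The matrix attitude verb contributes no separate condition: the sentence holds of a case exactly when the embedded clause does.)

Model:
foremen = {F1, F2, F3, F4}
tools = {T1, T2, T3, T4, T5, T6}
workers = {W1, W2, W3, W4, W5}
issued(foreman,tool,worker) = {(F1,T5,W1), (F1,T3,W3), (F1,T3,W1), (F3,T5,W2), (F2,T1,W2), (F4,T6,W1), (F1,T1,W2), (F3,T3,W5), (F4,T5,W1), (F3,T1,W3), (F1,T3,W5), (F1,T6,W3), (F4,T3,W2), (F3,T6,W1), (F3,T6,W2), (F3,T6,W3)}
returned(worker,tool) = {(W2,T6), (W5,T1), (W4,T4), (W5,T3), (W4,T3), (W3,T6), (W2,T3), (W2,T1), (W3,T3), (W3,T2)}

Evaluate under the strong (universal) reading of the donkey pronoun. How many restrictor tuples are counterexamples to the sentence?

7

"him" takes "a worker" as antecedent and "it" takes "a tool"; both are donkey pronouns co-varying with the restrictor.
Strong reading: for every (f,t,w) with issued(f,t,w), returned(w,t).
Restrictor triples: (F1,T1,W2)→returned(W2,T1) ✓  (F1,T3,W1)→returned(W1,T3) ✗  (F1,T3,W3)→returned(W3,T3) ✓  (F1,T3,W5)→returned(W5,T3) ✓  (F1,T5,W1)→returned(W1,T5) ✗  (F1,T6,W3)→returned(W3,T6) ✓  (F2,T1,W2)→returned(W2,T1) ✓  (F3,T1,W3)→returned(W3,T1) ✗  (F3,T3,W5)→returned(W5,T3) ✓  (F3,T5,W2)→returned(W2,T5) ✗  (F3,T6,W1)→returned(W1,T6) ✗  (F3,T6,W2)→returned(W2,T6) ✓  (F3,T6,W3)→returned(W3,T6) ✓  (F4,T3,W2)→returned(W2,T3) ✓  (F4,T5,W1)→returned(W1,T5) ✗  (F4,T6,W1)→returned(W1,T6) ✗
Counterexamples (restrictor triples failing the scope): 7.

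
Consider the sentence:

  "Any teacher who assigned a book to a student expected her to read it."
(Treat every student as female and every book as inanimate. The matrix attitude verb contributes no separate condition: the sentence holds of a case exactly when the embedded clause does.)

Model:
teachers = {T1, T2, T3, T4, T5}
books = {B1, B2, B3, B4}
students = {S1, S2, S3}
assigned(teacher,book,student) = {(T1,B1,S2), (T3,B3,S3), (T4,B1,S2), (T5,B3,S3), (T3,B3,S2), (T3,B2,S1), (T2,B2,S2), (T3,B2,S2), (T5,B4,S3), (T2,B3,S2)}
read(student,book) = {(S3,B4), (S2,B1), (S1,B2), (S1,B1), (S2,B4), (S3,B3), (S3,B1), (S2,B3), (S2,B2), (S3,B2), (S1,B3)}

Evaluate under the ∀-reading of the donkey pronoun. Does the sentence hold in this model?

"her" takes "a student" as antecedent and "it" takes "a book"; both are donkey pronouns co-varying with the restrictor.
Strong reading: for every (t,b,s) with assigned(t,b,s), read(s,b).
Restrictor triples: (T1,B1,S2)→read(S2,B1) ✓  (T2,B2,S2)→read(S2,B2) ✓  (T2,B3,S2)→read(S2,B3) ✓  (T3,B2,S1)→read(S1,B2) ✓  (T3,B2,S2)→read(S2,B2) ✓  (T3,B3,S2)→read(S2,B3) ✓  (T3,B3,S3)→read(S3,B3) ✓  (T4,B1,S2)→read(S2,B1) ✓  (T5,B3,S3)→read(S3,B3) ✓  (T5,B4,S3)→read(S3,B4) ✓
Every restrictor triple satisfies the scope.

True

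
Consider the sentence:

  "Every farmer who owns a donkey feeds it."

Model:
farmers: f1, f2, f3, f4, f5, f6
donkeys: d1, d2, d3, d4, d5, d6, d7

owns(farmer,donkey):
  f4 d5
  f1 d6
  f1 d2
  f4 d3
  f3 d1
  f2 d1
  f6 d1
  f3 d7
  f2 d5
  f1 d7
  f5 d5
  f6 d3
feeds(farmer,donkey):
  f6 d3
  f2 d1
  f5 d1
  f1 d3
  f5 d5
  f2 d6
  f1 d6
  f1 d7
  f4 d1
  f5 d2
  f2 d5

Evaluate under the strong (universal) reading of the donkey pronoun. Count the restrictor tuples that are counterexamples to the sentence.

6

"it" takes "a donkey" as antecedent — a donkey pronoun bound across the clause boundary.
Strong reading: for every (f,d) with owns(f,d), feeds(f,d).
Restrictor pairs: (f1,d2) ✗  (f1,d6) ✓  (f1,d7) ✓  (f2,d1) ✓  (f2,d5) ✓  (f3,d1) ✗  (f3,d7) ✗  (f4,d3) ✗  (f4,d5) ✗  (f5,d5) ✓  (f6,d1) ✗  (f6,d3) ✓
Counterexamples (restrictor pairs failing the scope): 6.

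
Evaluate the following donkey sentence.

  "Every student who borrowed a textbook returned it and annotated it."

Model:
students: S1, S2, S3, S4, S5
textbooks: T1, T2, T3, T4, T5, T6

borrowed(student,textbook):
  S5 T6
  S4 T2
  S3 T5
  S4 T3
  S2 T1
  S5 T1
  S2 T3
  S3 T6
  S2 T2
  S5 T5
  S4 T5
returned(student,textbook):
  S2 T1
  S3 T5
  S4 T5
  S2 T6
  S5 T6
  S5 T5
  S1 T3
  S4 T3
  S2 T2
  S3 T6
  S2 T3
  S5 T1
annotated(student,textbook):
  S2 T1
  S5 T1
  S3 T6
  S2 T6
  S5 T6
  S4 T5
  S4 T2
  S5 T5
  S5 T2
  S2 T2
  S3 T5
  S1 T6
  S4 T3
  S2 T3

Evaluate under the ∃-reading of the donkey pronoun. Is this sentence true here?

True

"it" takes "a textbook" as antecedent — a donkey pronoun bound across the clause boundary.
Weak reading: every student s with some borrowed-textbook has at least one borrowed-textbook t such that returned(s,t) ∧ annotated(s,t).
Per student: S2:✓  S3:✓  S4:✓  S5:✓
Every student in the restrictor has a witness.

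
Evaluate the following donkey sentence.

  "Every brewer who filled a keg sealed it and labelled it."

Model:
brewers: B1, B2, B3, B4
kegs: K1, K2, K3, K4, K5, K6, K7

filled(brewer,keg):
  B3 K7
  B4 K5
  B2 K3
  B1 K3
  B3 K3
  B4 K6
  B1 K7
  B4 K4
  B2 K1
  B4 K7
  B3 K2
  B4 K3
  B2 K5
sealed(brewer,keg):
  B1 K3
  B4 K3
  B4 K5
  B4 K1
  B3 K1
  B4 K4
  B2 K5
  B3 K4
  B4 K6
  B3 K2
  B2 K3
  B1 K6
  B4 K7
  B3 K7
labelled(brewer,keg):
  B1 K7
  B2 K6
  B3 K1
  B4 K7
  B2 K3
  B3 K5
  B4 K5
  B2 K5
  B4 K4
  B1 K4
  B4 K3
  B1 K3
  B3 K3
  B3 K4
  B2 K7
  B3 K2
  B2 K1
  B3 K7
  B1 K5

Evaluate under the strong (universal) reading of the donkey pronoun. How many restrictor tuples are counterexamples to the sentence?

"it" takes "a keg" as antecedent — a donkey pronoun bound across the clause boundary.
Strong reading: for every (b,k) with filled(b,k), sealed(b,k) ∧ labelled(b,k).
Restrictor pairs: (B1,K3) ✓  (B1,K7) ✗  (B2,K1) ✗  (B2,K3) ✓  (B2,K5) ✓  (B3,K2) ✓  (B3,K3) ✗  (B3,K7) ✓  (B4,K3) ✓  (B4,K4) ✓  (B4,K5) ✓  (B4,K6) ✗  (B4,K7) ✓
Counterexamples (restrictor pairs failing the scope): 4.

4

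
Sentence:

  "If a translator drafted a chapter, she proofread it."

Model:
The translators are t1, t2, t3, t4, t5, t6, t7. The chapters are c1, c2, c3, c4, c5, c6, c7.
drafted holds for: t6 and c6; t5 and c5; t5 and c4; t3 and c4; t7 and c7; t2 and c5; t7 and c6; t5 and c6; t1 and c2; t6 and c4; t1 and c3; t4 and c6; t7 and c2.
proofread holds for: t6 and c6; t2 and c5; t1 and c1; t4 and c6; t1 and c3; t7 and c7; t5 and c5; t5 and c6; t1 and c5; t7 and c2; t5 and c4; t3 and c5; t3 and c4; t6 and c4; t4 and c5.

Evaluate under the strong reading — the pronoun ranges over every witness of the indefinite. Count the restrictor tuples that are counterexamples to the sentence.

2

"it" takes "a chapter" as antecedent — a donkey pronoun bound across the clause boundary.
Strong reading: for every (t,c) with drafted(t,c), proofread(t,c).
Restrictor pairs: (t1,c2) ✗  (t1,c3) ✓  (t2,c5) ✓  (t3,c4) ✓  (t4,c6) ✓  (t5,c4) ✓  (t5,c5) ✓  (t5,c6) ✓  (t6,c4) ✓  (t6,c6) ✓  (t7,c2) ✓  (t7,c6) ✗  (t7,c7) ✓
Counterexamples (restrictor pairs failing the scope): 2.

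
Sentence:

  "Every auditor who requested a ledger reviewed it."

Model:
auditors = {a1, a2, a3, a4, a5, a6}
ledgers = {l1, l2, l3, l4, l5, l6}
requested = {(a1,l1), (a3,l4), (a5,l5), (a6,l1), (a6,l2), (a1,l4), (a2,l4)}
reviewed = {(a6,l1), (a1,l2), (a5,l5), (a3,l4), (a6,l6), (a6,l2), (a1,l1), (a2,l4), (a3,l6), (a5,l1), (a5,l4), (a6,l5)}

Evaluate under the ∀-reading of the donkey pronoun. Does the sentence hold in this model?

"it" takes "a ledger" as antecedent — a donkey pronoun bound across the clause boundary.
Strong reading: for every (a,l) with requested(a,l), reviewed(a,l).
Restrictor pairs: (a1,l1) ✓  (a1,l4) ✗  (a2,l4) ✓  (a3,l4) ✓  (a5,l5) ✓  (a6,l1) ✓  (a6,l2) ✓
Counterexample: (a1,l4) is in requested but fails the scope.

False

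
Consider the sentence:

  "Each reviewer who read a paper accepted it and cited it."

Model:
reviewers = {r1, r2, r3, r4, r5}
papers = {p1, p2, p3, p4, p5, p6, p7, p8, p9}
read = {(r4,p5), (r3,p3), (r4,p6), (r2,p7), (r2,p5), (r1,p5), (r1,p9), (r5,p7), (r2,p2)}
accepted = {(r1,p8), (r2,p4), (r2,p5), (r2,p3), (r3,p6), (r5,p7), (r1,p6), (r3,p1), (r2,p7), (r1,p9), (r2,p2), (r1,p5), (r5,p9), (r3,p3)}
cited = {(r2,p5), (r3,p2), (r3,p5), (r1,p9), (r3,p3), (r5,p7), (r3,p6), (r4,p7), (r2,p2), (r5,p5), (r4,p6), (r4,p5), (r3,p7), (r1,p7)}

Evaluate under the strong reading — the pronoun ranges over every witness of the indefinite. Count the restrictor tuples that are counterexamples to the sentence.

"it" takes "a paper" as antecedent — a donkey pronoun bound across the clause boundary.
Strong reading: for every (r,p) with read(r,p), accepted(r,p) ∧ cited(r,p).
Restrictor pairs: (r1,p5) ✗  (r1,p9) ✓  (r2,p2) ✓  (r2,p5) ✓  (r2,p7) ✗  (r3,p3) ✓  (r4,p5) ✗  (r4,p6) ✗  (r5,p7) ✓
Counterexamples (restrictor pairs failing the scope): 4.

4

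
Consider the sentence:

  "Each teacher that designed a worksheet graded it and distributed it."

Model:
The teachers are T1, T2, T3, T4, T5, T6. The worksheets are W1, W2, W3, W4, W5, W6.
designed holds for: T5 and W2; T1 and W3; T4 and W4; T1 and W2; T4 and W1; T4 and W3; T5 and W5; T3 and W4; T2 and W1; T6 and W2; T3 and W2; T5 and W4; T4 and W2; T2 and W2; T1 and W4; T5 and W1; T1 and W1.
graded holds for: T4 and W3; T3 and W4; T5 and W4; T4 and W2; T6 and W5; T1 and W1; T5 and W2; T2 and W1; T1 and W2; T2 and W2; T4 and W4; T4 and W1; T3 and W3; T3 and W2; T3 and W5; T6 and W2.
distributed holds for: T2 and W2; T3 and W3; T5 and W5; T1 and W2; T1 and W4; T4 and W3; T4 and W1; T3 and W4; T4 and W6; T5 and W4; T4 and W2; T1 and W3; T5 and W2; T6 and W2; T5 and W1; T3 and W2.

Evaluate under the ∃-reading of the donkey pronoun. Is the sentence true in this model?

"it" takes "a worksheet" as antecedent — a donkey pronoun bound across the clause boundary.
Weak reading: every teacher t with some designed-worksheet has at least one designed-worksheet w such that graded(t,w) ∧ distributed(t,w).
Per teacher: T1:✓  T2:✓  T3:✓  T4:✓  T5:✓  T6:✓
Every teacher in the restrictor has a witness.

True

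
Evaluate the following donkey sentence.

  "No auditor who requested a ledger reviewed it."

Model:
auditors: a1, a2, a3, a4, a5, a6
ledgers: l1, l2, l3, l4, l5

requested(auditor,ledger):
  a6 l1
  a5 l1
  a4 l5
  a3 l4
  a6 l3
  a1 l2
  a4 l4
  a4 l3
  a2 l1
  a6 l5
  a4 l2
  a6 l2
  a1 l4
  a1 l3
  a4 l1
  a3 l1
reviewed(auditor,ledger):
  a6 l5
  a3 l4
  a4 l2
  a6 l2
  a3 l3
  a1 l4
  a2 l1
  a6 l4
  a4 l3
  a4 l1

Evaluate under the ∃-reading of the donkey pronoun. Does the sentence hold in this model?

"it" takes "a ledger" as antecedent — a donkey pronoun bound across the clause boundary.
Truth condition: for no (a,l) with requested(a,l) does reviewed(a,l) hold.
Restrictor pairs — does the scope hold? (a1,l2):fails  (a1,l3):fails  (a1,l4):holds  (a2,l1):holds  (a3,l1):fails  (a3,l4):holds  (a4,l1):holds  (a4,l2):holds  (a4,l3):holds  (a4,l4):fails  (a4,l5):fails  (a5,l1):fails  (a6,l1):fails  (a6,l2):holds  (a6,l3):fails  (a6,l5):holds
Scope holds for 8 pair(s), so the sentence is false.

False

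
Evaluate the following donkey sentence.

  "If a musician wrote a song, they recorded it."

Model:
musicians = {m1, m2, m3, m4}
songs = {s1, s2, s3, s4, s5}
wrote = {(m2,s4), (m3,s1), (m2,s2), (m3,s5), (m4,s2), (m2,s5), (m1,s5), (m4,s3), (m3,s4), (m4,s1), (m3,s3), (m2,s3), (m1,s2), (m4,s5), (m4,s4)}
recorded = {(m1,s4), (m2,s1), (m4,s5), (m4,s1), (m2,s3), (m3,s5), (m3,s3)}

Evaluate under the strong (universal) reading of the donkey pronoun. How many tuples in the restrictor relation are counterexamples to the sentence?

10

"it" takes "a song" as antecedent — a donkey pronoun bound across the clause boundary.
Strong reading: for every (m,s) with wrote(m,s), recorded(m,s).
Restrictor pairs: (m1,s2) ✗  (m1,s5) ✗  (m2,s2) ✗  (m2,s3) ✓  (m2,s4) ✗  (m2,s5) ✗  (m3,s1) ✗  (m3,s3) ✓  (m3,s4) ✗  (m3,s5) ✓  (m4,s1) ✓  (m4,s2) ✗  (m4,s3) ✗  (m4,s4) ✗  (m4,s5) ✓
Counterexamples (restrictor pairs failing the scope): 10.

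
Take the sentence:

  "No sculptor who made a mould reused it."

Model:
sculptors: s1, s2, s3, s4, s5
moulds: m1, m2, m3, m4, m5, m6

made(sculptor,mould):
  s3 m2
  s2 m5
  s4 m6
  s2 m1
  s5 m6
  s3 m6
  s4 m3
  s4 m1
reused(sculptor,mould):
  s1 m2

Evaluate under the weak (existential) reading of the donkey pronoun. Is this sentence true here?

"it" takes "a mould" as antecedent — a donkey pronoun bound across the clause boundary.
Truth condition: for no (s,m) with made(s,m) does reused(s,m) hold.
Restrictor pairs — does the scope hold? (s2,m1):fails  (s2,m5):fails  (s3,m2):fails  (s3,m6):fails  (s4,m1):fails  (s4,m3):fails  (s4,m6):fails  (s5,m6):fails
Scope holds for no restrictor pair, so the sentence is true.

True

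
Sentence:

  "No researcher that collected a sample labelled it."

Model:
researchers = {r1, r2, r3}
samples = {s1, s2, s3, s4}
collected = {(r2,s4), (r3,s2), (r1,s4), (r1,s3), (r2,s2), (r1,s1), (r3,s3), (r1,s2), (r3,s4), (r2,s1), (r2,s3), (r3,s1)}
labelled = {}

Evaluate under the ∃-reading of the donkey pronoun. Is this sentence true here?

"it" takes "a sample" as antecedent — a donkey pronoun bound across the clause boundary.
Truth condition: for no (r,s) with collected(r,s) does labelled(r,s) hold.
Restrictor pairs — does the scope hold? (r1,s1):fails  (r1,s2):fails  (r1,s3):fails  (r1,s4):fails  (r2,s1):fails  (r2,s2):fails  (r2,s3):fails  (r2,s4):fails  (r3,s1):fails  (r3,s2):fails  (r3,s3):fails  (r3,s4):fails
Scope holds for no restrictor pair, so the sentence is true.

True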